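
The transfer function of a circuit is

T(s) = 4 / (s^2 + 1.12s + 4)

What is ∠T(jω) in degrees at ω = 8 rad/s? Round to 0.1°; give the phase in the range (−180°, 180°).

-171.5°

At s = jω = j8:
quadratic: (j8)² + 1.12·j8 + 4 = -60 + j8.96 → |·| ≈ 60.665, ∠ ≈ 171.51°
∠T = 0.00° − 171.51° = -171.51°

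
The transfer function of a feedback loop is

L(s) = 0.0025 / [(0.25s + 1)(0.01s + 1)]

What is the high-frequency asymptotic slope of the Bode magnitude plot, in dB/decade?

Each pole contributes −20 dB/decade at high frequency; each zero contributes +20 dB/decade.
Net: 0 zero(s) − 2 pole(s) → -40 dB/decade.

-40 dB/decade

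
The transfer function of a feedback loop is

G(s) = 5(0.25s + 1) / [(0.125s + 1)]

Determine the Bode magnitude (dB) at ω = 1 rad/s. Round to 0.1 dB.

At ω = 1 rad/s:
zero (1 + j1·0.25) = 1 + j0.25 → |·| ≈ 1.0308, ∠ ≈ 14.04°
pole (1 + j1·0.125) = 1 + j0.125 → |·| ≈ 1.0078, ∠ ≈ 7.13°
|G| = 5 · 1.0308 / (1.0078) ≈ 5.1141
Gain = 20 log₁₀(5.1141) ≈ 14.18 dB

14.2 dB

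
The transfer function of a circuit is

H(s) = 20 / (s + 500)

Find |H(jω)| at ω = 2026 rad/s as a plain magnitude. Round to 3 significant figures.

0.00958

At s = jω = j2026:
pole (s+500): 500 + j2026 → |·| = √(500²+2026²) = √4354676 ≈ 2086.8, ∠ = arctan(2026/500) ≈ 76.14°
|H| = 20 / 2086.8 ≈ 0.0095841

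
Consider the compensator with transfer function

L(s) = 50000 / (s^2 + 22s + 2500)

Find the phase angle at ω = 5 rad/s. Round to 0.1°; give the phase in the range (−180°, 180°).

-2.5°

At s = jω = j5:
quadratic: (j5)² + 22·j5 + 2500 = 2475 + j110 → |·| ≈ 2477.4, ∠ ≈ 2.54°
∠L = 0.00° − 2.54° = -2.54°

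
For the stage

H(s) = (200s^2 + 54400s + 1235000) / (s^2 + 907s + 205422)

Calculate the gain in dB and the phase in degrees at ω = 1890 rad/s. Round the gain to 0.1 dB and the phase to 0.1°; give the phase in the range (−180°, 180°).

Substitute s = j1890:
Numerator: 200(j1890)^2 + 54400(j1890) + 1235000 = -713185000 + j102816000
Denominator: (j1890)^2 + 907(j1890) + 205422 = -3366678 + j1714230
|N| = √(713185000² + 102816000²) ≈ 7.2056e+08, ∠N ≈ 171.80°
|D| = √(3366678² + 1714230²) ≈ 3.778e+06, ∠D ≈ 153.02°
|H| = 7.2056e+08 / 3.778e+06 ≈ 190.73
Gain = 20 log₁₀(190.73) ≈ 45.61 dB
∠H = 171.80° − 153.02° = 18.78°

45.6 dB, 18.8°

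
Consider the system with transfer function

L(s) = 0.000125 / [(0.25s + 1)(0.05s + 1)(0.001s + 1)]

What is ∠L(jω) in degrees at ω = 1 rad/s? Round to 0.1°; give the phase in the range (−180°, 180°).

-17.0°

At ω = 1 rad/s:
pole (1 + j1·0.25) = 1 + j0.25 → |·| ≈ 1.0308, ∠ ≈ 14.04°
pole (1 + j1·0.05) = 1 + j0.05 → |·| ≈ 1.0012, ∠ ≈ 2.86°
pole (1 + j1·0.001) = 1 + j0.001 → |·| ≈ 1, ∠ ≈ 0.06°
∠L = (0°) − (14.04° + 2.86° + 0.06°) = -16.96°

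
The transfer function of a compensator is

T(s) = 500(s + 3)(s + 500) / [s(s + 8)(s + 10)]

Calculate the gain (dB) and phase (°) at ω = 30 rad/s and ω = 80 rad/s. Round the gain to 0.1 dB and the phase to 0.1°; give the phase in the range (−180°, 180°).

At s = jω = j30:
zero (s+3): 3 + j30 → |·| = √(3²+30²) = √909 ≈ 30.15, ∠ = arctan(30/3) ≈ 84.29°
zero (s+500): 500 + j30 → |·| = √(500²+30²) = √250900 ≈ 500.9, ∠ = arctan(30/500) ≈ 3.43°
pole (s+8): 8 + j30 → |·| = √(8²+30²) = √964 ≈ 31.048, ∠ = arctan(30/8) ≈ 75.07°
pole (s+10): 10 + j30 → |·| = √(10²+30²) = √1000 ≈ 31.623, ∠ = arctan(30/10) ≈ 71.57°
pole at origin: |s| = 30, ∠ = 90.00° (in denominator)
|T| = 500 · 15102 / 29455 ≈ 256.36
Gain = 20 log₁₀(256.36) ≈ 48.18 dB
∠T = 87.72° − 236.64° = -148.92°

At s = jω = j80:
zero (s+3): 3 + j80 → |·| = √(3²+80²) = √6409 ≈ 80.056, ∠ = arctan(80/3) ≈ 87.85°
zero (s+500): 500 + j80 → |·| = √(500²+80²) = √256400 ≈ 506.36, ∠ = arctan(80/500) ≈ 9.09°
pole (s+8): 8 + j80 → |·| = √(8²+80²) = √6464 ≈ 80.399, ∠ = arctan(80/8) ≈ 84.29°
pole (s+10): 10 + j80 → |·| = √(10²+80²) = √6500 ≈ 80.623, ∠ = arctan(80/10) ≈ 82.87°
pole at origin: |s| = 80, ∠ = 90.00° (in denominator)
|T| = 500 · 40537 / 5.1856e+05 ≈ 39.086
Gain = 20 log₁₀(39.086) ≈ 31.84 dB
∠T = 96.94° − 257.16° = -160.22°

ω = 30: 48.2 dB, -148.9°; ω = 80: 31.8 dB, -160.2°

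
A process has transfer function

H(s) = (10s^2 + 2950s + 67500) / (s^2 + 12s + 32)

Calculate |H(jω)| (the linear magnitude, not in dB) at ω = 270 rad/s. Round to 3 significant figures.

Substitute s = j270:
Numerator: 10(j270)^2 + 2950(j270) + 67500 = -661500 + j796500
Denominator: (j270)^2 + 12(j270) + 32 = -72868 + j3240
|N| = √(661500² + 796500²) ≈ 1.0354e+06, ∠N ≈ 129.71°
|D| = √(72868² + 3240²) ≈ 72940, ∠D ≈ 177.45°
|H| = 1.0354e+06 / 72940 ≈ 14.195

14.2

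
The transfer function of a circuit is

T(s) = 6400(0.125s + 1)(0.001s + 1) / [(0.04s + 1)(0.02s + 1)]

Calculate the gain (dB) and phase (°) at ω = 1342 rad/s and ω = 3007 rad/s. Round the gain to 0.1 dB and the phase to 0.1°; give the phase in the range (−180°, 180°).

ω = 1342: 61.9 dB, -33.8°; ω = 3007: 60.5 dB, -17.1°

At ω = 1342 rad/s:
zero (1 + j1342·0.125) = 1 + j167.75 → |·| ≈ 167.75, ∠ ≈ 89.66°
zero (1 + j1342·0.001) = 1 + j1.342 → |·| ≈ 1.6736, ∠ ≈ 53.31°
pole (1 + j1342·0.04) = 1 + j53.68 → |·| ≈ 53.689, ∠ ≈ 88.93°
pole (1 + j1342·0.02) = 1 + j26.84 → |·| ≈ 26.859, ∠ ≈ 87.87°
|T| = 6400 · 167.75 · 1.6736 / (53.689 · 26.859) ≈ 1246
Gain = 20 log₁₀(1246) ≈ 61.91 dB
∠T = (89.66° + 53.31°) − (88.93° + 87.87°) = -33.83°

At ω = 3007 rad/s:
zero (1 + j3007·0.125) = 1 + j375.875 → |·| ≈ 375.88, ∠ ≈ 89.85°
zero (1 + j3007·0.001) = 1 + j3.007 → |·| ≈ 3.1689, ∠ ≈ 71.61°
pole (1 + j3007·0.04) = 1 + j120.28 → |·| ≈ 120.28, ∠ ≈ 89.52°
pole (1 + j3007·0.02) = 1 + j60.14 → |·| ≈ 60.148, ∠ ≈ 89.05°
|T| = 6400 · 375.88 · 3.1689 / (120.28 · 60.148) ≈ 1053.7
Gain = 20 log₁₀(1053.7) ≈ 60.45 dB
∠T = (89.85° + 71.61°) − (89.52° + 89.05°) = -17.11°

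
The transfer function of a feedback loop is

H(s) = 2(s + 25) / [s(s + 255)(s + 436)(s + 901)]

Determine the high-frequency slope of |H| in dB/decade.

-60 dB/decade

Each pole contributes −20 dB/decade at high frequency; each zero contributes +20 dB/decade.
Net: 1 zero(s) − 4 pole(s) → -60 dB/decade.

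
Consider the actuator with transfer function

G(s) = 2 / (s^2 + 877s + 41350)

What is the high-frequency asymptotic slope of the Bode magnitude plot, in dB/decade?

Each pole contributes −20 dB/decade at high frequency; each zero contributes +20 dB/decade.
Net: 0 zero(s) − 2 pole(s) → -40 dB/decade.

-40 dB/decade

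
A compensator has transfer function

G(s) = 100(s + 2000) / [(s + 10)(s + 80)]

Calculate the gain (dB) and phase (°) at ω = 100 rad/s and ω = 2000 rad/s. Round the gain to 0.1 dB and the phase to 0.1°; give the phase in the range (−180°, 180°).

ω = 100: 23.8 dB, -132.8°; ω = 2000: -23.0 dB, -132.4°

At s = jω = j100:
zero (s+2000): 2000 + j100 → |·| = √(2000²+100²) = √4010000 ≈ 2002.5, ∠ = arctan(100/2000) ≈ 2.86°
pole (s+10): 10 + j100 → |·| = √(10²+100²) = √10100 ≈ 100.5, ∠ = arctan(100/10) ≈ 84.29°
pole (s+80): 80 + j100 → |·| = √(80²+100²) = √16400 ≈ 128.06, ∠ = arctan(100/80) ≈ 51.34°
|G| = 100 · 2002.5 / 12870 ≈ 15.559
Gain = 20 log₁₀(15.559) ≈ 23.84 dB
∠G = 2.86° − 135.63° = -132.77°

At s = jω = j2000:
zero (s+2000): 2000 + j2000 → |·| = √(2000²+2000²) = √8000000 ≈ 2828.4, ∠ = arctan(2000/2000) ≈ 45.00°
pole (s+10): 10 + j2000 → |·| = √(10²+2000²) = √4000100 ≈ 2000, ∠ = arctan(2000/10) ≈ 89.71°
pole (s+80): 80 + j2000 → |·| = √(80²+2000²) = √4006400 ≈ 2001.6, ∠ = arctan(2000/80) ≈ 87.71°
|G| = 100 · 2828.4 / 4.0032e+06 ≈ 0.070653
Gain = 20 log₁₀(0.070653) ≈ -23.02 dB
∠G = 45.00° − 177.42° = -132.42°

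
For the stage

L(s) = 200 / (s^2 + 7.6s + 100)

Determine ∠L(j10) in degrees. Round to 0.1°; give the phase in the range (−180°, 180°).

At s = jω = j10:
quadratic: (j10)² + 7.6·j10 + 100 = 0 + j76 → |·| ≈ 76, ∠ ≈ 90.00°
∠L = 0.00° − 90.00° = -90.00°

-90.0°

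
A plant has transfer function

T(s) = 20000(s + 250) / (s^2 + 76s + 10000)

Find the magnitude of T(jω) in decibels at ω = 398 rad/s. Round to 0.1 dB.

At s = jω = j398:
zero (s+250): 250 + j398 → |·| = √(250²+398²) = √220904 ≈ 470, ∠ = arctan(398/250) ≈ 57.87°
quadratic: (j398)² + 76·j398 + 10000 = -148404 + j30248 → |·| ≈ 1.5146e+05, ∠ ≈ 168.48°
|T| = 20000 · 470 / 1.5146e+05 ≈ 62.063
Gain = 20 log₁₀(62.063) ≈ 35.86 dB

35.9 dB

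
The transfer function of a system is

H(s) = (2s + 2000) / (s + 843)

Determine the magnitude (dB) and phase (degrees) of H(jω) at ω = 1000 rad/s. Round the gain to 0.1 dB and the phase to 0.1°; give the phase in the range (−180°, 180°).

Substitute s = j1000:
Numerator: 2(j1000) + 2000 = 2000 + j2000
Denominator: (j1000) + 843 = 843 + j1000
|N| = √(2000² + 2000²) ≈ 2828.4, ∠N ≈ 45.00°
|D| = √(843² + 1000²) ≈ 1307.9, ∠D ≈ 49.87°
|H| = 2828.4 / 1307.9 ≈ 2.1626
Gain = 20 log₁₀(2.1626) ≈ 6.70 dB
∠H = 45.00° − 49.87° = -4.87°

6.7 dB, -4.9°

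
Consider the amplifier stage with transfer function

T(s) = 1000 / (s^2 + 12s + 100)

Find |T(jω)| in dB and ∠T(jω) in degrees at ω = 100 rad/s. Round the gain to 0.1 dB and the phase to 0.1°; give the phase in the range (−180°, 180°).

At s = jω = j100:
quadratic: (j100)² + 12·j100 + 100 = -9900 + j1200 → |·| ≈ 9972.5, ∠ ≈ 173.09°
|T| = 1000 / 9972.5 ≈ 0.10028
Gain = 20 log₁₀(0.10028) ≈ -19.98 dB
∠T = 0.00° − 173.09° = -173.09°

-20.0 dB, -173.1°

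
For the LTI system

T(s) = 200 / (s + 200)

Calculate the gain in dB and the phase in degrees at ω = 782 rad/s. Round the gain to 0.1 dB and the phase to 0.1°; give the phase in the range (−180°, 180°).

Substitute s = j782:
Numerator: 200 = 200 + j0
Denominator: (j782) + 200 = 200 + j782
|N| = √(200² + 0²) ≈ 200, ∠N ≈ 0.00°
|D| = √(200² + 782²) ≈ 807.17, ∠D ≈ 75.65°
|T| = 200 / 807.17 ≈ 0.24778
Gain = 20 log₁₀(0.24778) ≈ -12.12 dB
∠T = 0.00° − 75.65° = -75.65°

-12.1 dB, -75.7°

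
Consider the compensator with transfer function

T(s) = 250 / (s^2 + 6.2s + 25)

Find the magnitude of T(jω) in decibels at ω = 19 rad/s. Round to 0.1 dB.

At s = jω = j19:
quadratic: (j19)² + 6.2·j19 + 25 = -336 + j117.8 → |·| ≈ 356.05, ∠ ≈ 160.68°
|T| = 250 / 356.05 ≈ 0.70215
Gain = 20 log₁₀(0.70215) ≈ -3.07 dB

-3.1 dB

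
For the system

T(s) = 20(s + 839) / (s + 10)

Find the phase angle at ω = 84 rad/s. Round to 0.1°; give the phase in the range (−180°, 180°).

-77.5°

At s = jω = j84:
zero (s+839): 839 + j84 → |·| = √(839²+84²) = √710977 ≈ 843.19, ∠ = arctan(84/839) ≈ 5.72°
pole (s+10): 10 + j84 → |·| = √(10²+84²) = √7156 ≈ 84.593, ∠ = arctan(84/10) ≈ 83.21°
∠T = 5.72° − 83.21° = -77.49°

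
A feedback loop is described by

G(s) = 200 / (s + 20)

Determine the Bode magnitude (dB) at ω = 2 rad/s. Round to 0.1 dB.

At s = jω = j2:
pole (s+20): 20 + j2 → |·| = √(20²+2²) = √404 ≈ 20.1, ∠ = arctan(2/20) ≈ 5.71°
|G| = 200 / 20.1 ≈ 9.9502
Gain = 20 log₁₀(9.9502) ≈ 19.96 dB

20.0 dB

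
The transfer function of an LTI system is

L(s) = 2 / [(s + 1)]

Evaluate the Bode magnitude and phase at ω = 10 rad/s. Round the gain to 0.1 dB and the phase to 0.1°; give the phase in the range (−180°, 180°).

At ω = 10 rad/s:
pole (1 + j10·1) = 1 + j10 → |·| ≈ 10.05, ∠ ≈ 84.29°
|L| = 2 · 1 / (10.05) ≈ 0.199
Gain = 20 log₁₀(0.199) ≈ -14.02 dB
∠L = (0°) − (84.29°) = -84.29°

-14.0 dB, -84.3°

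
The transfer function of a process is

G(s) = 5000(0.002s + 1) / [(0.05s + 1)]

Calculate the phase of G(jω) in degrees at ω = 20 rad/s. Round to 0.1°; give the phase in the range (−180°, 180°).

At ω = 20 rad/s:
zero (1 + j20·0.002) = 1 + j0.04 → |·| ≈ 1.0008, ∠ ≈ 2.29°
pole (1 + j20·0.05) = 1 + j1 → |·| ≈ 1.4142, ∠ ≈ 45.00°
∠G = (2.29°) − (45.00°) = -42.71°

-42.7°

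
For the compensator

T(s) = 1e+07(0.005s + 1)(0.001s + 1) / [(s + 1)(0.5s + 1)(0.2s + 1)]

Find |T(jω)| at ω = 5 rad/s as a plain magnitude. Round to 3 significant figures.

5.15e+05

At ω = 5 rad/s:
zero (1 + j5·0.005) = 1 + j0.025 → |·| ≈ 1.0003, ∠ ≈ 1.43°
zero (1 + j5·0.001) = 1 + j0.005 → |·| ≈ 1, ∠ ≈ 0.29°
pole (1 + j5·1) = 1 + j5 → |·| ≈ 5.099, ∠ ≈ 78.69°
pole (1 + j5·0.5) = 1 + j2.5 → |·| ≈ 2.6926, ∠ ≈ 68.20°
pole (1 + j5·0.2) = 1 + j1 → |·| ≈ 1.4142, ∠ ≈ 45.00°
|T| = 1e+07 · 1.0003 · 1 / (5.099 · 2.6926 · 1.4142) ≈ 5.1518e+05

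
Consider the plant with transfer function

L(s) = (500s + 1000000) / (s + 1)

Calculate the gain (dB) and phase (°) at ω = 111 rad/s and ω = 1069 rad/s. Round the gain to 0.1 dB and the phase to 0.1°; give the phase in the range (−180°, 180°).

Substitute s = j111:
Numerator: 500(j111) + 1000000 = 1000000 + j55500
Denominator: (j111) + 1 = 1 + j111
|N| = √(1000000² + 55500²) ≈ 1.0015e+06, ∠N ≈ 3.18°
|D| = √(1² + 111²) ≈ 111, ∠D ≈ 89.48°
|L| = 1.0015e+06 / 111 ≈ 9022.5
Gain = 20 log₁₀(9022.5) ≈ 79.11 dB
∠L = 3.18° − 89.48° = -86.30°

Substitute s = j1069:
Numerator: 500(j1069) + 1000000 = 1000000 + j534500
Denominator: (j1069) + 1 = 1 + j1069
|N| = √(1000000² + 534500²) ≈ 1.1339e+06, ∠N ≈ 28.12°
|D| = √(1² + 1069²) ≈ 1069, ∠D ≈ 89.95°
|L| = 1.1339e+06 / 1069 ≈ 1060.7
Gain = 20 log₁₀(1060.7) ≈ 60.51 dB
∠L = 28.12° − 89.95° = -61.83°

ω = 111: 79.1 dB, -86.3°; ω = 1069: 60.5 dB, -61.8°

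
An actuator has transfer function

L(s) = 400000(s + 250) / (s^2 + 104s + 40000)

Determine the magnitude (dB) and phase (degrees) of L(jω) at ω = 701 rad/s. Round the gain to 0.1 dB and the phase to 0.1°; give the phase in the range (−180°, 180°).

At s = jω = j701:
zero (s+250): 250 + j701 → |·| = √(250²+701²) = √553901 ≈ 744.25, ∠ = arctan(701/250) ≈ 70.37°
quadratic: (j701)² + 104·j701 + 40000 = -451401 + j72904 → |·| ≈ 4.5725e+05, ∠ ≈ 170.83°
|L| = 400000 · 744.25 / 4.5725e+05 ≈ 651.07
Gain = 20 log₁₀(651.07) ≈ 56.27 dB
∠L = 70.37° − 170.83° = -100.46°

56.3 dB, -100.5°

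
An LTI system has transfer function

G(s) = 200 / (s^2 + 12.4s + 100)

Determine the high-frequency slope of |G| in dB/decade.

-40 dB/decade

Each pole contributes −20 dB/decade at high frequency; each zero contributes +20 dB/decade.
Net: 0 zero(s) − 2 pole(s) → -40 dB/decade.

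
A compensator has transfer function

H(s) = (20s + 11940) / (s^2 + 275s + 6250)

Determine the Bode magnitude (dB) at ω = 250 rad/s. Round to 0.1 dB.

Substitute s = j250:
Numerator: 20(j250) + 11940 = 11940 + j5000
Denominator: (j250)^2 + 275(j250) + 6250 = -56250 + j68750
|N| = √(11940² + 5000²) ≈ 12945, ∠N ≈ 22.72°
|D| = √(56250² + 68750²) ≈ 88829, ∠D ≈ 129.29°
|H| = 12945 / 88829 ≈ 0.14573
Gain = 20 log₁₀(0.14573) ≈ -16.73 dB

-16.7 dB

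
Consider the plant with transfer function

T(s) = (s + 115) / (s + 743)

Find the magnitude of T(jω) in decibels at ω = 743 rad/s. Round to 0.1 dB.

At s = jω = j743:
zero (s+115): 115 + j743 → |·| = √(115²+743²) = √565274 ≈ 751.85, ∠ = arctan(743/115) ≈ 81.20°
pole (s+743): 743 + j743 → |·| = √(743²+743²) = √1104098 ≈ 1050.8, ∠ = arctan(743/743) ≈ 45.00°
|T| = 1 · 751.85 / 1050.8 ≈ 0.7155
Gain = 20 log₁₀(0.7155) ≈ -2.91 dB

-2.9 dB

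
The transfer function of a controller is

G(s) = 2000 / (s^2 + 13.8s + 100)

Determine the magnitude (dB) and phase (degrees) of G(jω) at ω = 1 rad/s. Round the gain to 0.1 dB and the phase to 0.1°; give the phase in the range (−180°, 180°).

26.0 dB, -7.9°

At s = jω = j1:
quadratic: (j1)² + 13.8·j1 + 100 = 99 + j13.8 → |·| ≈ 99.957, ∠ ≈ 7.94°
|G| = 2000 / 99.957 ≈ 20.009
Gain = 20 log₁₀(20.009) ≈ 26.02 dB
∠G = 0.00° − 7.94° = -7.94°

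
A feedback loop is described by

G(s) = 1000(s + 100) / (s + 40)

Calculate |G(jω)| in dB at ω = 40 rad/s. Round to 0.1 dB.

65.6 dB

At s = jω = j40:
zero (s+100): 100 + j40 → |·| = √(100²+40²) = √11600 ≈ 107.7, ∠ = arctan(40/100) ≈ 21.80°
pole (s+40): 40 + j40 → |·| = √(40²+40²) = √3200 ≈ 56.569, ∠ = arctan(40/40) ≈ 45.00°
|G| = 1000 · 107.7 / 56.569 ≈ 1903.9
Gain = 20 log₁₀(1903.9) ≈ 65.59 dB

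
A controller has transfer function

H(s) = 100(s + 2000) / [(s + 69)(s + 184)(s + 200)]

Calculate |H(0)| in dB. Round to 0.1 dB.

H(0) = 100·2000 / (69·184·200) ≈ 0.078765
20 log₁₀(0.078765) ≈ -22.07 dB

-22.1 dB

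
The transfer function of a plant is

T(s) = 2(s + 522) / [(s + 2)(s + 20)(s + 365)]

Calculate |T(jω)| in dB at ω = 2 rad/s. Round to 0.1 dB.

At s = jω = j2:
zero (s+522): 522 + j2 → |·| = √(522²+2²) = √272488 ≈ 522, ∠ = arctan(2/522) ≈ 0.22°
pole (s+2): 2 + j2 → |·| = √(2²+2²) = √8 ≈ 2.8284, ∠ = arctan(2/2) ≈ 45.00°
pole (s+20): 20 + j2 → |·| = √(20²+2²) = √404 ≈ 20.1, ∠ = arctan(2/20) ≈ 5.71°
pole (s+365): 365 + j2 → |·| = √(365²+2²) = √133229 ≈ 365.01, ∠ = arctan(2/365) ≈ 0.31°
|T| = 2 · 522 / 20751 ≈ 0.050311
Gain = 20 log₁₀(0.050311) ≈ -25.97 dB

-26.0 dB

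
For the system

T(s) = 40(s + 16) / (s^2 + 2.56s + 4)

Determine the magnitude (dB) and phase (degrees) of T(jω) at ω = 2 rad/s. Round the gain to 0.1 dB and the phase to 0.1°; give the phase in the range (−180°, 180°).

42.0 dB, -82.9°

At s = jω = j2:
zero (s+16): 16 + j2 → |·| = √(16²+2²) = √260 ≈ 16.125, ∠ = arctan(2/16) ≈ 7.13°
quadratic: (j2)² + 2.56·j2 + 4 = 0 + j5.12 → |·| ≈ 5.12, ∠ ≈ 90.00°
|T| = 40 · 16.125 / 5.12 ≈ 125.98
Gain = 20 log₁₀(125.98) ≈ 42.01 dB
∠T = 7.13° − 90.00° = -82.87°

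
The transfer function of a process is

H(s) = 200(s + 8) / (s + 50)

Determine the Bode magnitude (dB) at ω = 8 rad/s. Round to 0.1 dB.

33.0 dB

At s = jω = j8:
zero (s+8): 8 + j8 → |·| = √(8²+8²) = √128 ≈ 11.314, ∠ = arctan(8/8) ≈ 45.00°
pole (s+50): 50 + j8 → |·| = √(50²+8²) = √2564 ≈ 50.636, ∠ = arctan(8/50) ≈ 9.09°
|H| = 200 · 11.314 / 50.636 ≈ 44.688
Gain = 20 log₁₀(44.688) ≈ 33.00 dB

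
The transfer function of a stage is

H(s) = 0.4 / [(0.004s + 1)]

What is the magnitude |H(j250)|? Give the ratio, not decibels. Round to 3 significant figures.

At ω = 250 rad/s:
pole (1 + j250·0.004) = 1 + j1 → |·| ≈ 1.4142, ∠ ≈ 45.00°
|H| = 0.4 · 1 / (1.4142) ≈ 0.28285

0.283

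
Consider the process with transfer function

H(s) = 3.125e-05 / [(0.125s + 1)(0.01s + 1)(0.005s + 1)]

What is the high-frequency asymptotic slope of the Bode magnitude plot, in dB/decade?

Each pole contributes −20 dB/decade at high frequency; each zero contributes +20 dB/decade.
Net: 0 zero(s) − 3 pole(s) → -60 dB/decade.

-60 dB/decade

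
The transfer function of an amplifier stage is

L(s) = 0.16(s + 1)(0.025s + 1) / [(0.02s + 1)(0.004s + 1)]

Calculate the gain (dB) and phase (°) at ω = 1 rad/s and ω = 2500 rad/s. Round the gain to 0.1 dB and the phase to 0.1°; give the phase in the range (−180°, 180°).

ω = 1: -12.9 dB, 45.1°; ω = 2500: 33.9 dB, 5.9°

At ω = 1 rad/s:
zero (1 + j1·1) = 1 + j1 → |·| ≈ 1.4142, ∠ ≈ 45.00°
zero (1 + j1·0.025) = 1 + j0.025 → |·| ≈ 1.0003, ∠ ≈ 1.43°
pole (1 + j1·0.02) = 1 + j0.02 → |·| ≈ 1.0002, ∠ ≈ 1.15°
pole (1 + j1·0.004) = 1 + j0.004 → |·| ≈ 1, ∠ ≈ 0.23°
|L| = 0.16 · 1.4142 · 1.0003 / (1.0002 · 1) ≈ 0.22629
Gain = 20 log₁₀(0.22629) ≈ -12.91 dB
∠L = (45.00° + 1.43°) − (1.15° + 0.23°) = 45.05°

At ω = 2500 rad/s:
zero (1 + j2500·1) = 1 + j2500 → |·| ≈ 2500, ∠ ≈ 89.98°
zero (1 + j2500·0.025) = 1 + j62.5 → |·| ≈ 62.508, ∠ ≈ 89.08°
pole (1 + j2500·0.02) = 1 + j50 → |·| ≈ 50.01, ∠ ≈ 88.85°
pole (1 + j2500·0.004) = 1 + j10 → |·| ≈ 10.05, ∠ ≈ 84.29°
|L| = 0.16 · 2500 · 62.508 / (50.01 · 10.05) ≈ 49.748
Gain = 20 log₁₀(49.748) ≈ 33.94 dB
∠L = (89.98° + 89.08°) − (88.85° + 84.29°) = 5.92°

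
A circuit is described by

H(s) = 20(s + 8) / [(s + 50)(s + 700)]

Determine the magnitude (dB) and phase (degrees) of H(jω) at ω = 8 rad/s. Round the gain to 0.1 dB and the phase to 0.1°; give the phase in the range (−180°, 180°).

-43.9 dB, 35.3°

At s = jω = j8:
zero (s+8): 8 + j8 → |·| = √(8²+8²) = √128 ≈ 11.314, ∠ = arctan(8/8) ≈ 45.00°
pole (s+50): 50 + j8 → |·| = √(50²+8²) = √2564 ≈ 50.636, ∠ = arctan(8/50) ≈ 9.09°
pole (s+700): 700 + j8 → |·| = √(700²+8²) = √490064 ≈ 700.05, ∠ = arctan(8/700) ≈ 0.65°
|H| = 20 · 11.314 / 35448 ≈ 0.0063834
Gain = 20 log₁₀(0.0063834) ≈ -43.90 dB
∠H = 45.00° − 9.74° = 35.26°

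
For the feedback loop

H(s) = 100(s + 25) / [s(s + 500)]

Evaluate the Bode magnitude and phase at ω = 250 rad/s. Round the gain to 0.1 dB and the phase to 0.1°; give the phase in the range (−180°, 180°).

-14.9 dB, -32.3°

At s = jω = j250:
zero (s+25): 25 + j250 → |·| = √(25²+250²) = √63125 ≈ 251.25, ∠ = arctan(250/25) ≈ 84.29°
pole (s+500): 500 + j250 → |·| = √(500²+250²) = √312500 ≈ 559.02, ∠ = arctan(250/500) ≈ 26.57°
pole at origin: |s| = 250, ∠ = 90.00° (in denominator)
|H| = 100 · 251.25 / 1.3976e+05 ≈ 0.17977
Gain = 20 log₁₀(0.17977) ≈ -14.91 dB
∠H = 84.29° − 116.57° = -32.28°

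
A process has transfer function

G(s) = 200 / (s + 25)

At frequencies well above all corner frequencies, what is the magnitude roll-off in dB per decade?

-20 dB/decade

Each pole contributes −20 dB/decade at high frequency; each zero contributes +20 dB/decade.
Net: 0 zero(s) − 1 pole(s) → -20 dB/decade.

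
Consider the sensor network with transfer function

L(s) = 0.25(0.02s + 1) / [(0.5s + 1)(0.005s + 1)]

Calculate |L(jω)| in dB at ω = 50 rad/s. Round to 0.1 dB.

At ω = 50 rad/s:
zero (1 + j50·0.02) = 1 + j1 → |·| ≈ 1.4142, ∠ ≈ 45.00°
pole (1 + j50·0.5) = 1 + j25 → |·| ≈ 25.02, ∠ ≈ 87.71°
pole (1 + j50·0.005) = 1 + j0.25 → |·| ≈ 1.0308, ∠ ≈ 14.04°
|L| = 0.25 · 1.4142 / (25.02 · 1.0308) ≈ 0.013708
Gain = 20 log₁₀(0.013708) ≈ -37.26 dB

-37.3 dB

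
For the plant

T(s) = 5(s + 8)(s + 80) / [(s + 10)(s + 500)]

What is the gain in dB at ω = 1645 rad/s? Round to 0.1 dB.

13.6 dB

At s = jω = j1645:
zero (s+8): 8 + j1645 → |·| = √(8²+1645²) = √2706089 ≈ 1645, ∠ = arctan(1645/8) ≈ 89.72°
zero (s+80): 80 + j1645 → |·| = √(80²+1645²) = √2712425 ≈ 1646.9, ∠ = arctan(1645/80) ≈ 87.22°
pole (s+10): 10 + j1645 → |·| = √(10²+1645²) = √2706125 ≈ 1645, ∠ = arctan(1645/10) ≈ 89.65°
pole (s+500): 500 + j1645 → |·| = √(500²+1645²) = √2956025 ≈ 1719.3, ∠ = arctan(1645/500) ≈ 73.09°
|T| = 5 · 2.7092e+06 / 2.8282e+06 ≈ 4.7896
Gain = 20 log₁₀(4.7896) ≈ 13.61 dB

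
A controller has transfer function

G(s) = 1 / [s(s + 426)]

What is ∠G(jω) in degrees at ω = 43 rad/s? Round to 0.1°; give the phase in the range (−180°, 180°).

At s = jω = j43:
pole (s+426): 426 + j43 → |·| = √(426²+43²) = √183325 ≈ 428.16, ∠ = arctan(43/426) ≈ 5.76°
pole at origin: |s| = 43, ∠ = 90.00° (in denominator)
∠G = 0.00° − 95.76° = -95.76°

-95.8°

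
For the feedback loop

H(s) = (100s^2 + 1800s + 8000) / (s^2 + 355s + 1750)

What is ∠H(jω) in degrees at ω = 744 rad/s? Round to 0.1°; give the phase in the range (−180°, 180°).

Substitute s = j744:
Numerator: 100(j744)^2 + 1800(j744) + 8000 = -55345600 + j1339200
Denominator: (j744)^2 + 355(j744) + 1750 = -551786 + j264120
|N| = √(55345600² + 1339200²) ≈ 5.5362e+07, ∠N ≈ 178.61°
|D| = √(551786² + 264120²) ≈ 6.1174e+05, ∠D ≈ 154.42°
∠H = 178.61° − 154.42° = 24.19°

24.2°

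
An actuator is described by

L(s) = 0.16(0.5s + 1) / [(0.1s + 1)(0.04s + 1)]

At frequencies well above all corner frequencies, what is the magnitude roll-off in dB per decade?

Each pole contributes −20 dB/decade at high frequency; each zero contributes +20 dB/decade.
Net: 1 zero(s) − 2 pole(s) → -20 dB/decade.

-20 dB/decade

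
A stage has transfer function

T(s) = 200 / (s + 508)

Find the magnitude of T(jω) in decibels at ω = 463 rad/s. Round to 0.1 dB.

-10.7 dB

At s = jω = j463:
pole (s+508): 508 + j463 → |·| = √(508²+463²) = √472433 ≈ 687.34, ∠ = arctan(463/508) ≈ 42.35°
|T| = 200 / 687.34 ≈ 0.29098
Gain = 20 log₁₀(0.29098) ≈ -10.72 dB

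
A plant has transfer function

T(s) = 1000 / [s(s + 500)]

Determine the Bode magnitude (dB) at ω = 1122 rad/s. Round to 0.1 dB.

At s = jω = j1122:
pole (s+500): 500 + j1122 → |·| = √(500²+1122²) = √1508884 ≈ 1228.4, ∠ = arctan(1122/500) ≈ 65.98°
pole at origin: |s| = 1122, ∠ = 90.00° (in denominator)
|T| = 1000 / 1.3783e+06 ≈ 0.00072553
Gain = 20 log₁₀(0.00072553) ≈ -62.79 dB

-62.8 dB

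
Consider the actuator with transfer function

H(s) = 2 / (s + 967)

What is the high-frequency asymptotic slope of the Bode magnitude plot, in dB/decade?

-20 dB/decade

Each pole contributes −20 dB/decade at high frequency; each zero contributes +20 dB/decade.
Net: 0 zero(s) − 1 pole(s) → -20 dB/decade.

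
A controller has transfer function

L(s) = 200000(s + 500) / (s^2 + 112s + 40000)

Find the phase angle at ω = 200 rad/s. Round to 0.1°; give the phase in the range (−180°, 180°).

-68.2°

At s = jω = j200:
zero (s+500): 500 + j200 → |·| = √(500²+200²) = √290000 ≈ 538.52, ∠ = arctan(200/500) ≈ 21.80°
quadratic: (j200)² + 112·j200 + 40000 = 0 + j22400 → |·| ≈ 22400, ∠ ≈ 90.00°
∠L = 21.80° − 90.00° = -68.20°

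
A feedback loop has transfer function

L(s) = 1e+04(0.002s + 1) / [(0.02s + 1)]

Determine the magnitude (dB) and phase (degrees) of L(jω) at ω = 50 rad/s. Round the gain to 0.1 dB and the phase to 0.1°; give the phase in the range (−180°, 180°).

At ω = 50 rad/s:
zero (1 + j50·0.002) = 1 + j0.1 → |·| ≈ 1.005, ∠ ≈ 5.71°
pole (1 + j50·0.02) = 1 + j1 → |·| ≈ 1.4142, ∠ ≈ 45.00°
|L| = 1e+04 · 1.005 / (1.4142) ≈ 7106.5
Gain = 20 log₁₀(7106.5) ≈ 77.03 dB
∠L = (5.71°) − (45.00°) = -39.29°

77.0 dB, -39.3°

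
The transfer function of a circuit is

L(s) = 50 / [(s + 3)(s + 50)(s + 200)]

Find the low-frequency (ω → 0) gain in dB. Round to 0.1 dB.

-55.6 dB

L(0) = 50 / (3·50·200) ≈ 0.0016667
20 log₁₀(0.0016667) ≈ -55.56 dB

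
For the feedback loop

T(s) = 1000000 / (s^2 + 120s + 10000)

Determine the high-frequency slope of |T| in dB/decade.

Each pole contributes −20 dB/decade at high frequency; each zero contributes +20 dB/decade.
Net: 0 zero(s) − 2 pole(s) → -40 dB/decade.

-40 dB/decade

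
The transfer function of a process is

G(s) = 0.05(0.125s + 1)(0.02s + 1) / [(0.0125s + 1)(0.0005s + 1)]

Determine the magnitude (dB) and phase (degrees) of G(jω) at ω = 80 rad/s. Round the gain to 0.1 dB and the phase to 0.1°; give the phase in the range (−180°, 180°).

At ω = 80 rad/s:
zero (1 + j80·0.125) = 1 + j10 → |·| ≈ 10.05, ∠ ≈ 84.29°
zero (1 + j80·0.02) = 1 + j1.6 → |·| ≈ 1.8868, ∠ ≈ 57.99°
pole (1 + j80·0.0125) = 1 + j1 → |·| ≈ 1.4142, ∠ ≈ 45.00°
pole (1 + j80·0.0005) = 1 + j0.04 → |·| ≈ 1.0008, ∠ ≈ 2.29°
|G| = 0.05 · 10.05 · 1.8868 / (1.4142 · 1.0008) ≈ 0.66989
Gain = 20 log₁₀(0.66989) ≈ -3.48 dB
∠G = (84.29° + 57.99°) − (45.00° + 2.29°) = 94.99°

-3.5 dB, 95.0°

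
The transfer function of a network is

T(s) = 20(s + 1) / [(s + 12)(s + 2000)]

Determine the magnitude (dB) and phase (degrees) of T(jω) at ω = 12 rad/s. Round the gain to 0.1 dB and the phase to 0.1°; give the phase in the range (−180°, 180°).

-43.0 dB, 39.9°

At s = jω = j12:
zero (s+1): 1 + j12 → |·| = √(1²+12²) = √145 ≈ 12.042, ∠ = arctan(12/1) ≈ 85.24°
pole (s+12): 12 + j12 → |·| = √(12²+12²) = √288 ≈ 16.971, ∠ = arctan(12/12) ≈ 45.00°
pole (s+2000): 2000 + j12 → |·| = √(2000²+12²) = √4000144 ≈ 2000, ∠ = arctan(12/2000) ≈ 0.34°
|T| = 20 · 12.042 / 33942 ≈ 0.0070956
Gain = 20 log₁₀(0.0070956) ≈ -42.98 dB
∠T = 85.24° − 45.34° = 39.90°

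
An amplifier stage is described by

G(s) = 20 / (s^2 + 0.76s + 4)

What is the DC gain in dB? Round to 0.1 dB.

G(0) = 20 / 4 = 5
20 log₁₀(5) ≈ 13.98 dB

14.0 dB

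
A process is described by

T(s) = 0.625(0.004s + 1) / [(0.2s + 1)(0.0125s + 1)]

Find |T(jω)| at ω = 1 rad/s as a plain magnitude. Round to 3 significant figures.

0.613

At ω = 1 rad/s:
zero (1 + j1·0.004) = 1 + j0.004 → |·| ≈ 1, ∠ ≈ 0.23°
pole (1 + j1·0.2) = 1 + j0.2 → |·| ≈ 1.0198, ∠ ≈ 11.31°
pole (1 + j1·0.0125) = 1 + j0.0125 → |·| ≈ 1.0001, ∠ ≈ 0.72°
|T| = 0.625 · 1 / (1.0198 · 1.0001) ≈ 0.6128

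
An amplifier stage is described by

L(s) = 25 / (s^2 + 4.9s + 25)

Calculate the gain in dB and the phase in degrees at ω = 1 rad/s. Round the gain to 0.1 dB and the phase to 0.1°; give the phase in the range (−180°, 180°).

At s = jω = j1:
quadratic: (j1)² + 4.9·j1 + 25 = 24 + j4.9 → |·| ≈ 24.495, ∠ ≈ 11.54°
|L| = 25 / 24.495 ≈ 1.0206
Gain = 20 log₁₀(1.0206) ≈ 0.18 dB
∠L = 0.00° − 11.54° = -11.54°

0.2 dB, -11.5°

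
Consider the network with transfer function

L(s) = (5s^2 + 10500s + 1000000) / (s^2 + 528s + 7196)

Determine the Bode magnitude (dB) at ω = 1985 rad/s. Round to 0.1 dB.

Substitute s = j1985:
Numerator: 5(j1985)^2 + 10500(j1985) + 1000000 = -18701125 + j20842500
Denominator: (j1985)^2 + 528(j1985) + 7196 = -3933029 + j1048080
|N| = √(18701125² + 20842500²) ≈ 2.8003e+07, ∠N ≈ 131.90°
|D| = √(3933029² + 1048080²) ≈ 4.0703e+06, ∠D ≈ 165.08°
|L| = 2.8003e+07 / 4.0703e+06 ≈ 6.8798
Gain = 20 log₁₀(6.8798) ≈ 16.75 dB

16.8 dB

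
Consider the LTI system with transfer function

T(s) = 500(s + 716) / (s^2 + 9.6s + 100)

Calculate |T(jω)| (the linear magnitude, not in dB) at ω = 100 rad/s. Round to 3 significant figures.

36.3

At s = jω = j100:
zero (s+716): 716 + j100 → |·| = √(716²+100²) = √522656 ≈ 722.95, ∠ = arctan(100/716) ≈ 7.95°
quadratic: (j100)² + 9.6·j100 + 100 = -9900 + j960 → |·| ≈ 9946.4, ∠ ≈ 174.46°
|T| = 500 · 722.95 / 9946.4 ≈ 36.342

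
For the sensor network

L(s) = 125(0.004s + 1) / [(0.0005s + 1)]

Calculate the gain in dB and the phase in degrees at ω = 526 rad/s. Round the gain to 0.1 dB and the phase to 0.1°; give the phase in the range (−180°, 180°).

49.0 dB, 49.8°

At ω = 526 rad/s:
zero (1 + j526·0.004) = 1 + j2.104 → |·| ≈ 2.3296, ∠ ≈ 64.58°
pole (1 + j526·0.0005) = 1 + j0.263 → |·| ≈ 1.034, ∠ ≈ 14.74°
|L| = 125 · 2.3296 / (1.034) ≈ 281.62
Gain = 20 log₁₀(281.62) ≈ 48.99 dB
∠L = (64.58°) − (14.74°) = 49.84°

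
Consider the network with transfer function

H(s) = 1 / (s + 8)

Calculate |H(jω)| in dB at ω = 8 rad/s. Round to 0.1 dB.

-21.1 dB

Substitute s = j8:
Numerator: 1 = 1 + j0
Denominator: (j8) + 8 = 8 + j8
|N| = √(1² + 0²) ≈ 1, ∠N ≈ 0.00°
|D| = √(8² + 8²) ≈ 11.314, ∠D ≈ 45.00°
|H| = 1 / 11.314 ≈ 0.088386
Gain = 20 log₁₀(0.088386) ≈ -21.07 dB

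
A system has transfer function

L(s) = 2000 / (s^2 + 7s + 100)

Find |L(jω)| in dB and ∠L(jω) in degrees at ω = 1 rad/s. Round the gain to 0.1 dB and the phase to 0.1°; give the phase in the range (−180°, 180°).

At s = jω = j1:
quadratic: (j1)² + 7·j1 + 100 = 99 + j7 → |·| ≈ 99.247, ∠ ≈ 4.04°
|L| = 2000 / 99.247 ≈ 20.152
Gain = 20 log₁₀(20.152) ≈ 26.09 dB
∠L = 0.00° − 4.04° = -4.04°

26.1 dB, -4.0°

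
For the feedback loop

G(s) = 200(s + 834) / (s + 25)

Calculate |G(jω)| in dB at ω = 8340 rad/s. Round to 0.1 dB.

46.1 dB

At s = jω = j8340:
zero (s+834): 834 + j8340 → |·| = √(834²+8340²) = √70251156 ≈ 8381.6, ∠ = arctan(8340/834) ≈ 84.29°
pole (s+25): 25 + j8340 → |·| = √(25²+8340²) = √69556225 ≈ 8340, ∠ = arctan(8340/25) ≈ 89.83°
|G| = 200 · 8381.6 / 8340 ≈ 201
Gain = 20 log₁₀(201) ≈ 46.06 dB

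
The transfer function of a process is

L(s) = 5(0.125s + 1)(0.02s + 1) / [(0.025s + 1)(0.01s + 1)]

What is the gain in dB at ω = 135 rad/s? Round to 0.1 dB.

32.3 dB

At ω = 135 rad/s:
zero (1 + j135·0.125) = 1 + j16.875 → |·| ≈ 16.905, ∠ ≈ 86.61°
zero (1 + j135·0.02) = 1 + j2.7 → |·| ≈ 2.8792, ∠ ≈ 69.68°
pole (1 + j135·0.025) = 1 + j3.375 → |·| ≈ 3.52, ∠ ≈ 73.50°
pole (1 + j135·0.01) = 1 + j1.35 → |·| ≈ 1.68, ∠ ≈ 53.47°
|L| = 5 · 16.905 · 2.8792 / (3.52 · 1.68) ≈ 41.153
Gain = 20 log₁₀(41.153) ≈ 32.29 dB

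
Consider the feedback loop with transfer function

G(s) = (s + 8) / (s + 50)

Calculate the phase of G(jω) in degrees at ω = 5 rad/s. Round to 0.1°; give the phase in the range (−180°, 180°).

Substitute s = j5:
Numerator: (j5) + 8 = 8 + j5
Denominator: (j5) + 50 = 50 + j5
|N| = √(8² + 5²) ≈ 9.434, ∠N ≈ 32.01°
|D| = √(50² + 5²) ≈ 50.249, ∠D ≈ 5.71°
∠G = 32.01° − 5.71° = 26.30°

26.3°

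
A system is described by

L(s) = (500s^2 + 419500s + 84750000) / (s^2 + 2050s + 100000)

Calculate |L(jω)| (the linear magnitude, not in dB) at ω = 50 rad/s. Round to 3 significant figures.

609

Substitute s = j50:
Numerator: 500(j50)^2 + 419500(j50) + 84750000 = 83500000 + j20975000
Denominator: (j50)^2 + 2050(j50) + 100000 = 97500 + j102500
|N| = √(83500000² + 20975000²) ≈ 8.6094e+07, ∠N ≈ 14.10°
|D| = √(97500² + 102500²) ≈ 1.4147e+05, ∠D ≈ 46.43°
|L| = 8.6094e+07 / 1.4147e+05 ≈ 608.57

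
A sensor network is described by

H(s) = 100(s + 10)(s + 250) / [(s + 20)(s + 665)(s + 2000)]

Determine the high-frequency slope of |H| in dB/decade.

-20 dB/decade

Each pole contributes −20 dB/decade at high frequency; each zero contributes +20 dB/decade.
Net: 2 zero(s) − 3 pole(s) → -20 dB/decade.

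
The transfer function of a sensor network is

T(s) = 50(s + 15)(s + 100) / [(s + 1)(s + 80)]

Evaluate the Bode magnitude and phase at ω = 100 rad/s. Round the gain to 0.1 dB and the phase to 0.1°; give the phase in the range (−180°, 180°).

At s = jω = j100:
zero (s+15): 15 + j100 → |·| = √(15²+100²) = √10225 ≈ 101.12, ∠ = arctan(100/15) ≈ 81.47°
zero (s+100): 100 + j100 → |·| = √(100²+100²) = √20000 ≈ 141.42, ∠ = arctan(100/100) ≈ 45.00°
pole (s+1): 1 + j100 → |·| = √(1²+100²) = √10001 ≈ 100, ∠ = arctan(100/1) ≈ 89.43°
pole (s+80): 80 + j100 → |·| = √(80²+100²) = √16400 ≈ 128.06, ∠ = arctan(100/80) ≈ 51.34°
|T| = 50 · 14300 / 12806 ≈ 55.833
Gain = 20 log₁₀(55.833) ≈ 34.94 dB
∠T = 126.47° − 140.77° = -14.30°

34.9 dB, -14.3°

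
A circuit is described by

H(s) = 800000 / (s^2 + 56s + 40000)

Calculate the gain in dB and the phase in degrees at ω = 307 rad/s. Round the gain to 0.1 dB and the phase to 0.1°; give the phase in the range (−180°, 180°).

23.0 dB, -162.4°

At s = jω = j307:
quadratic: (j307)² + 56·j307 + 40000 = -54249 + j17192 → |·| ≈ 56908, ∠ ≈ 162.42°
|H| = 800000 / 56908 ≈ 14.058
Gain = 20 log₁₀(14.058) ≈ 22.96 dB
∠H = 0.00° − 162.42° = -162.42°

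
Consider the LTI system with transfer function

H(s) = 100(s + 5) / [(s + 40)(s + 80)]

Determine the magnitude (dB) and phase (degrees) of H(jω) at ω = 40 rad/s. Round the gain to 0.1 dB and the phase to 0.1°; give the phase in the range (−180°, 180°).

At s = jω = j40:
zero (s+5): 5 + j40 → |·| = √(5²+40²) = √1625 ≈ 40.311, ∠ = arctan(40/5) ≈ 82.87°
pole (s+40): 40 + j40 → |·| = √(40²+40²) = √3200 ≈ 56.569, ∠ = arctan(40/40) ≈ 45.00°
pole (s+80): 80 + j40 → |·| = √(80²+40²) = √8000 ≈ 89.443, ∠ = arctan(40/80) ≈ 26.57°
|H| = 100 · 40.311 / 5059.7 ≈ 0.79671
Gain = 20 log₁₀(0.79671) ≈ -1.97 dB
∠H = 82.87° − 71.57° = 11.30°

-2.0 dB, 11.3°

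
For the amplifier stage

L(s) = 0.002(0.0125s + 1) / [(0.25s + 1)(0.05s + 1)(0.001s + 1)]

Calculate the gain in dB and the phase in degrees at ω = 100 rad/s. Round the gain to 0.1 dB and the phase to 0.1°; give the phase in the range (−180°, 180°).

At ω = 100 rad/s:
zero (1 + j100·0.0125) = 1 + j1.25 → |·| ≈ 1.6008, ∠ ≈ 51.34°
pole (1 + j100·0.25) = 1 + j25 → |·| ≈ 25.02, ∠ ≈ 87.71°
pole (1 + j100·0.05) = 1 + j5 → |·| ≈ 5.099, ∠ ≈ 78.69°
pole (1 + j100·0.001) = 1 + j0.1 → |·| ≈ 1.005, ∠ ≈ 5.71°
|L| = 0.002 · 1.6008 / (25.02 · 5.099 · 1.005) ≈ 2.4971e-05
Gain = 20 log₁₀(2.4971e-05) ≈ -92.05 dB
∠L = (51.34°) − (87.71° + 78.69° + 5.71°) = -120.77°

-92.1 dB, -120.8°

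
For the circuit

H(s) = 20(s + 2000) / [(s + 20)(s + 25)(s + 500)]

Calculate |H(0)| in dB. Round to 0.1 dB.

-15.9 dB

H(0) = 20·2000 / (20·25·500) = 0.16
20 log₁₀(0.16) ≈ -15.92 dB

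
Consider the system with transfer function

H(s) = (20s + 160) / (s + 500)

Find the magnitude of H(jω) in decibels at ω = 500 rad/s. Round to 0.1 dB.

23.0 dB

Substitute s = j500:
Numerator: 20(j500) + 160 = 160 + j10000
Denominator: (j500) + 500 = 500 + j500
|N| = √(160² + 10000²) ≈ 10001, ∠N ≈ 89.08°
|D| = √(500² + 500²) ≈ 707.11, ∠D ≈ 45.00°
|H| = 10001 / 707.11 ≈ 14.143
Gain = 20 log₁₀(14.143) ≈ 23.01 dB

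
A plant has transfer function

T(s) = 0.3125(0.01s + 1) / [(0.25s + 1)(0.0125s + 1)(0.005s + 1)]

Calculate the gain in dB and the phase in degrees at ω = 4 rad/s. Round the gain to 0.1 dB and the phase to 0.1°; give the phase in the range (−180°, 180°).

-13.1 dB, -46.7°

At ω = 4 rad/s:
zero (1 + j4·0.01) = 1 + j0.04 → |·| ≈ 1.0008, ∠ ≈ 2.29°
pole (1 + j4·0.25) = 1 + j1 → |·| ≈ 1.4142, ∠ ≈ 45.00°
pole (1 + j4·0.0125) = 1 + j0.05 → |·| ≈ 1.0012, ∠ ≈ 2.86°
pole (1 + j4·0.005) = 1 + j0.02 → |·| ≈ 1.0002, ∠ ≈ 1.15°
|T| = 0.3125 · 1.0008 / (1.4142 · 1.0012 · 1.0002) ≈ 0.22084
Gain = 20 log₁₀(0.22084) ≈ -13.12 dB
∠T = (2.29°) − (45.00° + 2.86° + 1.15°) = -46.72°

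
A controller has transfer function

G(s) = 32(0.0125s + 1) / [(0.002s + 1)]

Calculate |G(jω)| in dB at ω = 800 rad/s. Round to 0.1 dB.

44.6 dB

At ω = 800 rad/s:
zero (1 + j800·0.0125) = 1 + j10 → |·| ≈ 10.05, ∠ ≈ 84.29°
pole (1 + j800·0.002) = 1 + j1.6 → |·| ≈ 1.8868, ∠ ≈ 57.99°
|G| = 32 · 10.05 / (1.8868) ≈ 170.45
Gain = 20 log₁₀(170.45) ≈ 44.63 dB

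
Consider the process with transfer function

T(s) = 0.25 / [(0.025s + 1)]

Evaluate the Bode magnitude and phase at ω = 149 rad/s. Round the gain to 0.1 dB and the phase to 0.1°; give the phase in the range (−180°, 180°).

At ω = 149 rad/s:
pole (1 + j149·0.025) = 1 + j3.725 → |·| ≈ 3.8569, ∠ ≈ 74.97°
|T| = 0.25 · 1 / (3.8569) ≈ 0.064819
Gain = 20 log₁₀(0.064819) ≈ -23.77 dB
∠T = (0°) − (74.97°) = -74.97°

-23.8 dB, -75.0°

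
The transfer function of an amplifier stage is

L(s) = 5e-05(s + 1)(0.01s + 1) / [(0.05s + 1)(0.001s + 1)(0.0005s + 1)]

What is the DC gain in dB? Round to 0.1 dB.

-86.0 dB

L(0) = 5e-05 · 1 / 1 = 5e-05
20 log₁₀(5e-05) ≈ -86.02 dB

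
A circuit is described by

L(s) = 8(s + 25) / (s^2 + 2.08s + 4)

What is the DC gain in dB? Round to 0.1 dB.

34.0 dB

L(0) = 8·25 / 4 = 50
20 log₁₀(50) ≈ 33.98 dB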